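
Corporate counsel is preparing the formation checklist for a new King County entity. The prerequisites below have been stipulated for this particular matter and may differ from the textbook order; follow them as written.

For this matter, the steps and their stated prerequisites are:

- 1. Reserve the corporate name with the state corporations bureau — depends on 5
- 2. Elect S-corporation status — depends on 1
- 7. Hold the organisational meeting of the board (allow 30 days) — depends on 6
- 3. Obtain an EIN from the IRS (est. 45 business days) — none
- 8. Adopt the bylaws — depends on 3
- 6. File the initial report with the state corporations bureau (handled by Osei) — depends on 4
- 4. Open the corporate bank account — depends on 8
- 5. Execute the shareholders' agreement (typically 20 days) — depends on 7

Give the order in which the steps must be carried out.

3 has no prerequisites → 3 first.
Next only 8 has its prerequisites met → 8.
4 needed 8, now all done → 4.
That leaves 6 as the only ready step → 6.
7 needed 6, now all done → 7.
5 is the only step now ready → 5.
1 is the only step now ready → 1.
Next only 2 has its prerequisites met → 2.

3 8 4 6 7 5 1 2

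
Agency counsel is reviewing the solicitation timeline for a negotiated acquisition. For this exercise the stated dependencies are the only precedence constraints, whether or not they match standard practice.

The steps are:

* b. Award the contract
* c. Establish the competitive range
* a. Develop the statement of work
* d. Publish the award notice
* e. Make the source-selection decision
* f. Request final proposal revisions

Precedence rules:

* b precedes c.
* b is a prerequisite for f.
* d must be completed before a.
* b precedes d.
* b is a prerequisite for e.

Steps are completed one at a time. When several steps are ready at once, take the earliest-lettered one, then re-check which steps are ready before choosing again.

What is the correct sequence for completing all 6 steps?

Only b has no prerequisites, so it is first.
c, d, e and f are all available; c has the earlier label → c.
Ready: d, e and f. d has the earlier label → d.
a, e and f are all available; a has the earlier label → a.
Ready: e and f. e has the earlier label → e.
f is the only step now ready → f.

b c d a e f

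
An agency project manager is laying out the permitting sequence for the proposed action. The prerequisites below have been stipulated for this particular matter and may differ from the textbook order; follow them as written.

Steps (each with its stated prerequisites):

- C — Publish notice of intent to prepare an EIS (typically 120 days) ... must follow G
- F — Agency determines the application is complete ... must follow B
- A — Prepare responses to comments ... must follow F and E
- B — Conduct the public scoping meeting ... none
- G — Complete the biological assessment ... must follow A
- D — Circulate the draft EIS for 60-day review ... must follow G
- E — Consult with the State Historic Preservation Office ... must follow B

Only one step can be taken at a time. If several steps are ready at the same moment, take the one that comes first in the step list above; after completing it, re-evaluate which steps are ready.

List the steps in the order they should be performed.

Only B has no prerequisites, so it is first.
Now F and E have their prerequisites met. F is listed earlier, so F next.
E needed B, now all done → E.
A is the only step now ready → A.
G is the only step now ready → G.
Ready: C and D. C is listed earlier → C.
Next only D has its prerequisites met → D.

B, F, E, A, G, C, D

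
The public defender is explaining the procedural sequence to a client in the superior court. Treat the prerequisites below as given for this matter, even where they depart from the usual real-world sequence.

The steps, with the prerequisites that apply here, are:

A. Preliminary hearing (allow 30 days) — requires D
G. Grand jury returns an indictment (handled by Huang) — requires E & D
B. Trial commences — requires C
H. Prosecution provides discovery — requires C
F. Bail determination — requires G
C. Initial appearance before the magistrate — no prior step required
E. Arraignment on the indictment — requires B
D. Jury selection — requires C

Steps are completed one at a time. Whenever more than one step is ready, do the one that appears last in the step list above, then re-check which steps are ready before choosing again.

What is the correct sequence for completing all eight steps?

C is the only step with nothing outstanding, so it goes first.
Ready: D, H and B. D is listed later → D.
A now also ready, so the ready set is {H, B, A}; H is listed later → H.
B and A are both available; B is listed later → B.
Ready: E and A. E is listed later → E.
G now also ready, so the ready set is {G, A}; G is listed later → G.
Ready: F and A. F is listed later → F.
A needed D, now all done → A.

C, D, H, B, E, G, F, A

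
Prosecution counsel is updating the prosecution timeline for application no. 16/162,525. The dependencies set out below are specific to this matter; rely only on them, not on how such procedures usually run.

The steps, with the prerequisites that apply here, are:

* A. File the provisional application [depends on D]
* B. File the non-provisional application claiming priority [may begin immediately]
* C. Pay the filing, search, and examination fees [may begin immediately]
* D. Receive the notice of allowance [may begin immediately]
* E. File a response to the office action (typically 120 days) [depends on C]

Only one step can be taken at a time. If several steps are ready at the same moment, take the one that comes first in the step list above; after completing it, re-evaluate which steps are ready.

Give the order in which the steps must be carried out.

B, C and D have no prerequisites; B is listed earlier, so B is first.
C and D are both available; C is listed earlier → C.
Ready: D and E. D is listed earlier → D.
Now A and E have their prerequisites met. A is listed earlier, so A next.
E is the only step now ready → E.

B → C → D → A → E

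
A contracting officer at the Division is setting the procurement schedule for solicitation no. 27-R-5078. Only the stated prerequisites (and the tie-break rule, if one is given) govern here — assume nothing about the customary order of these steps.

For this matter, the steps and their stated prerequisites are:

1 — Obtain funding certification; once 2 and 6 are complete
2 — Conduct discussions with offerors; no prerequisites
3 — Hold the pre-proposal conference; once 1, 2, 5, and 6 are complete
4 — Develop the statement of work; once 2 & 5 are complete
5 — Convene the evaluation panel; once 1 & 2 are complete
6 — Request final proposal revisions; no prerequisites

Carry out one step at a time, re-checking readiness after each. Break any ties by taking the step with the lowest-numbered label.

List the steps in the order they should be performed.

2 6 1 5 3 4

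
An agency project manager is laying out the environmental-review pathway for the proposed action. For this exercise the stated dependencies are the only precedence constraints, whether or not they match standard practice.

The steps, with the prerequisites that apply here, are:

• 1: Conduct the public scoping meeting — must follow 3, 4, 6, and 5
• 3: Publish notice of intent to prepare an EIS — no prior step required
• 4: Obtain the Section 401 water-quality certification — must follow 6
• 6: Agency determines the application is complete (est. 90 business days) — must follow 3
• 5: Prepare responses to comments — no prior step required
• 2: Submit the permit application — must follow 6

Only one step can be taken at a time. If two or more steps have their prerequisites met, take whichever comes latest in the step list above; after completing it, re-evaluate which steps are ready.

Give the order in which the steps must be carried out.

5, 3, 6, 2, 4, 1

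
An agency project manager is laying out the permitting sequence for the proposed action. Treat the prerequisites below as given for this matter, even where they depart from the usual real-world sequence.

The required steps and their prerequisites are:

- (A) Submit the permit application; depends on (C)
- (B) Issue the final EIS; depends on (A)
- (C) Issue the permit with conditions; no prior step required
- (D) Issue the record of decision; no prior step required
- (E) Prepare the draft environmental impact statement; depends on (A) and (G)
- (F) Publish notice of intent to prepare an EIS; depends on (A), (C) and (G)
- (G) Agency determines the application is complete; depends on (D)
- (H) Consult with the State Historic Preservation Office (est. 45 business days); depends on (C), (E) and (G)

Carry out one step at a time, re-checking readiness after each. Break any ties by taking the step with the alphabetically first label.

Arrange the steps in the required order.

(C), (A), (B), (D), (G), (E), (F), (H)

Nothing is required for (C) and (D). (C) has the earlier label → (C) first.
Now (A) and (D) have their prerequisites met. (A) has the earlier label, so (A) next.
(B) now also ready, so the ready set is {(B), (D)}; (B) has the earlier label → (B).
(D) is the only step now ready → (D).
(G) needed (D), now all done → (G).
Ready: (E) and (F). (E) has the earlier label → (E).
(H) now also ready, so the ready set is {(F), (H)}; (F) has the earlier label → (F).
(H) is the only step now ready → (H).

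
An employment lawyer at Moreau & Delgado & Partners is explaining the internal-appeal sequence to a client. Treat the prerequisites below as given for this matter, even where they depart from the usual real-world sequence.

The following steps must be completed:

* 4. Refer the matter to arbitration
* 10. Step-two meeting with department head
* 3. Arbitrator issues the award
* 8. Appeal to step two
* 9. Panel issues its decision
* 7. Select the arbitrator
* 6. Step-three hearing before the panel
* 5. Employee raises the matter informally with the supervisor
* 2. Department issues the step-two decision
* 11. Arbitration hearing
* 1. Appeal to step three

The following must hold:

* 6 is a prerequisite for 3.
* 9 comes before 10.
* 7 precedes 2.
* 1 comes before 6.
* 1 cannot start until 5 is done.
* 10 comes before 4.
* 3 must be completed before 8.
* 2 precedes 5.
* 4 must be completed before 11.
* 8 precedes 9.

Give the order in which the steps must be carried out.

7 2 5 1 6 3 8 9 10 4 11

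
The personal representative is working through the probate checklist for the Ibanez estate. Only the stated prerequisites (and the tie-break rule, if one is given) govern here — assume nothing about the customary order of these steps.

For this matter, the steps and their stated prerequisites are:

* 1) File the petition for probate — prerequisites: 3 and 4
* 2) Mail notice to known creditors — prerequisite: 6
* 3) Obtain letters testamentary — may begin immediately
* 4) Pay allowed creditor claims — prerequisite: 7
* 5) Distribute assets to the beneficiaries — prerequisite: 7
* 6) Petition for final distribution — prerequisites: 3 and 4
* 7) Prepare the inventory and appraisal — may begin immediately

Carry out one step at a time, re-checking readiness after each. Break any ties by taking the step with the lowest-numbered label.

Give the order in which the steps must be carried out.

Nothing is required for 3 and 7. 3 has the earlier label → 3 first.
That leaves 7 as the only ready step → 7.
4 and 5 are both available; 4 has the earlier label → 4.
1, 5 and 6 are all available; 1 has the earlier label → 1.
Now 5 and 6 have their prerequisites met. 5 has the earlier label, so 5 next.
6 needed 3 and 4, now all done → 6.
That leaves 2 as the only ready step → 2.

3, 7, 4, 1, 5, 6, 2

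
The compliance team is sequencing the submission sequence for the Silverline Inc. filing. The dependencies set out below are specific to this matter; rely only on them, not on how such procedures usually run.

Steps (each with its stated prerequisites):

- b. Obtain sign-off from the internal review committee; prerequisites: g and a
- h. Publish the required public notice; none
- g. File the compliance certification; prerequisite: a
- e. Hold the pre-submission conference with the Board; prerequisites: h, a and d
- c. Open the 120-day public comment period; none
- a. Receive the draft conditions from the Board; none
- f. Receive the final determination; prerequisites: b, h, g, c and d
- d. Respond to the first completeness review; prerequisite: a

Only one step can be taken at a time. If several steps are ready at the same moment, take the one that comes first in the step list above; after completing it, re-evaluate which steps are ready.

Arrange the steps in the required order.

h c a g b d e f

Nothing is required for h, c and a. h is listed earlier → h first.
Now c and a have their prerequisites met. c is listed earlier, so c next.
Next only a has its prerequisites met → a.
Ready: g and d. g is listed earlier → g.
b now also ready, so the ready set is {b, d}; b is listed earlier → b.
d is the only step now ready → d.
Ready: e and f. e is listed earlier → e.
f is the only step now ready → f.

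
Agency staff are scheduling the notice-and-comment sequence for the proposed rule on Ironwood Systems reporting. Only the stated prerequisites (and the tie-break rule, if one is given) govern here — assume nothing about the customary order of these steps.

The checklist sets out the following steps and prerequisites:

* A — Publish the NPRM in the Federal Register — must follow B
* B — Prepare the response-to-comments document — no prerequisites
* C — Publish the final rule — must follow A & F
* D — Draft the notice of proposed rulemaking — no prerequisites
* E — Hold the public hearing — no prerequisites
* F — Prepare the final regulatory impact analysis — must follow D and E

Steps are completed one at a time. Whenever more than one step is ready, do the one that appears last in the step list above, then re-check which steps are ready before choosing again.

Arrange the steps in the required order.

E → D → F → B → A → C

Nothing is required for E, D and B. E is listed later → E first.
D and B are both available; D is listed later → D.
F now also ready, so the ready set is {F, B}; F is listed later → F.
That leaves B as the only ready step → B.
A needed B, now all done → A.
C is the only step now ready → C.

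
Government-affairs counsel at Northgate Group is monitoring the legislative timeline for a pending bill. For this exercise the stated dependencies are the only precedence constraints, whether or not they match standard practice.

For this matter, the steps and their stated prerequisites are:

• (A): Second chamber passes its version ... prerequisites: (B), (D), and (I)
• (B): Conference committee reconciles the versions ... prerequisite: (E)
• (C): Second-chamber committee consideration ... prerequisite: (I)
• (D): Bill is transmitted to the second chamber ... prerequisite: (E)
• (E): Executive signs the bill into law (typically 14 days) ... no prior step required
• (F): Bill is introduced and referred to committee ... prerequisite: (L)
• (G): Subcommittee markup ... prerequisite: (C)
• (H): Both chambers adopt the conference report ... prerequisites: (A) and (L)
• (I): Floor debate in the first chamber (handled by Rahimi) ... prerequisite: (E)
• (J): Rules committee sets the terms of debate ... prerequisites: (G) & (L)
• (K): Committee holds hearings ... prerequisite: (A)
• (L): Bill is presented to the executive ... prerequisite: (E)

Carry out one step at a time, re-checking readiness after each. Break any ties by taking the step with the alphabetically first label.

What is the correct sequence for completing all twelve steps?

(E), (B), (D), (I), (A), (C), (G), (K), (L), (F), (H), (J)

Only (E) has no prerequisites, so it is first.
(B), (D), (I) and (L) are all available; (B) has the earlier label → (B).
Ready: (D), (I) and (L). (D) has the earlier label → (D).
Now (I) and (L) have their prerequisites met. (I) has the earlier label, so (I) next.
(A) and (C) now also ready, so the ready set is {(A), (C), (L)}; (A) has the earlier label → (A).
(K) now also ready, so the ready set is {(C), (K), (L)}; (C) has the earlier label → (C).
(G) now also ready, so the ready set is {(G), (K), (L)}; (G) has the earlier label → (G).
Now (K) and (L) have their prerequisites met. (K) has the earlier label, so (K) next.
(L) is the only step now ready → (L).
(F), (H) and (J) are all available; (F) has the earlier label → (F).
Ready: (H) and (J). (H) has the earlier label → (H).
Next only (J) has its prerequisites met → (J).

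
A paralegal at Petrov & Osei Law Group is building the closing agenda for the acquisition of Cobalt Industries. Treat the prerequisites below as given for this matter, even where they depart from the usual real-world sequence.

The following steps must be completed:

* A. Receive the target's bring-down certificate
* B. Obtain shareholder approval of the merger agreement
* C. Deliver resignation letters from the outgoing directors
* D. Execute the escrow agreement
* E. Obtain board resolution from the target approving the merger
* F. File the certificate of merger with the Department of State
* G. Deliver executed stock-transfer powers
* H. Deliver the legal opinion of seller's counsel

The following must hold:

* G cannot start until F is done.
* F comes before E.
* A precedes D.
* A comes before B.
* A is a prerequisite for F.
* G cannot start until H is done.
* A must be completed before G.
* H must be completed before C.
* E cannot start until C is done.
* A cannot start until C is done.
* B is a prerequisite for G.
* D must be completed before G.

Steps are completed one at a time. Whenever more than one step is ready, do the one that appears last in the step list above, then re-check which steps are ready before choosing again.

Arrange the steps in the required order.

H has no prerequisites → H first.
C is the only step now ready → C.
A is the only step now ready → A.
F, D and B are all available; F is listed later → F.
Now E, D and B have their prerequisites met. E is listed later, so E next.
Ready: D and B. D is listed later → D.
That leaves B as the only ready step → B.
That leaves G as the only ready step → G.

H → C → A → F → E → D → B → G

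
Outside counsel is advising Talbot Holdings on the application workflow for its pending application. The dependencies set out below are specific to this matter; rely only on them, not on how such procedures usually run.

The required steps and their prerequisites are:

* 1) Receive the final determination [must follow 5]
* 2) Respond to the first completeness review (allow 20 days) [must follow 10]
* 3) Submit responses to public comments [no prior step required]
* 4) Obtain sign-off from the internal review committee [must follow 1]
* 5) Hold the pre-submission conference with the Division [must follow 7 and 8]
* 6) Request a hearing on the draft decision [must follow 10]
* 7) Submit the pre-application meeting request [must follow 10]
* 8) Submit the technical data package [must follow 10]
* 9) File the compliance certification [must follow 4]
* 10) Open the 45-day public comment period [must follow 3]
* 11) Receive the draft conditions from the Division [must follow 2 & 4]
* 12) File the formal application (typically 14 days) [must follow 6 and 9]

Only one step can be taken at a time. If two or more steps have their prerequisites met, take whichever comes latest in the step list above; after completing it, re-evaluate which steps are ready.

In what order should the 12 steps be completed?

3, 10, 8, 7, 6, 5, 2, 1, 4, 11, 9, 12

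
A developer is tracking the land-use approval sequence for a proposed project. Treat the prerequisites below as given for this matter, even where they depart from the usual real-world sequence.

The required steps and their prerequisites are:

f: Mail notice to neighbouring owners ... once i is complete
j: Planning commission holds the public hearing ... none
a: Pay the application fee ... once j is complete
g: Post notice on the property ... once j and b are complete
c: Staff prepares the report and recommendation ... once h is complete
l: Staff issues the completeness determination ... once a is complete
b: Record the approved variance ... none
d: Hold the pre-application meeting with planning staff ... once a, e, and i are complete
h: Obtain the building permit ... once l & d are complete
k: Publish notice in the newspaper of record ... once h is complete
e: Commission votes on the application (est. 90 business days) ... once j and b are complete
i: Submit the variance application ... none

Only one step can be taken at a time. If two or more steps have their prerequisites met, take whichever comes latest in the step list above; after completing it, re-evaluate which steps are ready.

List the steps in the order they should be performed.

i, b, j, e, g, a, d, l, h, k, c, f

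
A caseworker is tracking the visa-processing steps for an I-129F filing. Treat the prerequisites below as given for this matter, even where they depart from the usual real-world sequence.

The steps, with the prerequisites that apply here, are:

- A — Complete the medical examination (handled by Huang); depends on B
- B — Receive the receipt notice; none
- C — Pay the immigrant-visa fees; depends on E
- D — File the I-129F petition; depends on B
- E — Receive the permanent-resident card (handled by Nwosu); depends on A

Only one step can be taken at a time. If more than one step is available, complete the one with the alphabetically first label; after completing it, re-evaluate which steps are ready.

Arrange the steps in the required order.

B, A, D, E, C

B has no prerequisites → B first.
Ready: A and D. A has the earlier label → A.
E now also ready, so the ready set is {D, E}; D has the earlier label → D.
That leaves E as the only ready step → E.
That leaves C as the only ready step → C.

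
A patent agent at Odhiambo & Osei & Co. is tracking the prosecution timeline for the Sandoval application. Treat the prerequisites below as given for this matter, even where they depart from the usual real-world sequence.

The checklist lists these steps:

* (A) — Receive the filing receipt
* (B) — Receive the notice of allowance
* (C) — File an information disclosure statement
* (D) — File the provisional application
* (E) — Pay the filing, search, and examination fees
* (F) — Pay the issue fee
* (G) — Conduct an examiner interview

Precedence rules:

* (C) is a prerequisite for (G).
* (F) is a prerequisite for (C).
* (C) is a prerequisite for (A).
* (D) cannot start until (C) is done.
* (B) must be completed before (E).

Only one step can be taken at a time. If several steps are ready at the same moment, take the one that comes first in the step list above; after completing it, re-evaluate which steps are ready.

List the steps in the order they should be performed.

(B), (E), (F), (C), (A), (D), (G)

Nothing is required for (B) and (F). (B) is listed earlier → (B) first.
Ready: (E) and (F). (E) is listed earlier → (E).
That leaves (F) as the only ready step → (F).
Next only (C) has its prerequisites met → (C).
Ready: (A), (D) and (G). (A) is listed earlier → (A).
Ready: (D) and (G). (D) is listed earlier → (D).
(G) needed (C), now all done → (G).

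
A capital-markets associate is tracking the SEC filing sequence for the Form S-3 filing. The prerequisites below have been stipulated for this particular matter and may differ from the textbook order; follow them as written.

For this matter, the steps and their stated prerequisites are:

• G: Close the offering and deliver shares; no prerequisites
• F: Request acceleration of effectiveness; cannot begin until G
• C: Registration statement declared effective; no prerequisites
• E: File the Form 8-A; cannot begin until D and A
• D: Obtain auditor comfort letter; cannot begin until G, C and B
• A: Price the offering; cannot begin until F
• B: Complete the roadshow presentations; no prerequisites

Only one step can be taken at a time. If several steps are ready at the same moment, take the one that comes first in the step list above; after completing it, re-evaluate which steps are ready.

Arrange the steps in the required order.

G, C and B have no prerequisites; G is listed earlier, so G is first.
F now also ready, so the ready set is {F, C, B}; F is listed earlier → F.
Ready: C, A and B. C is listed earlier → C.
A and B are both available; A is listed earlier → A.
Next only B has its prerequisites met → B.
D needed G, C and B, now all done → D.
E is the only step now ready → E.

G F C A B D E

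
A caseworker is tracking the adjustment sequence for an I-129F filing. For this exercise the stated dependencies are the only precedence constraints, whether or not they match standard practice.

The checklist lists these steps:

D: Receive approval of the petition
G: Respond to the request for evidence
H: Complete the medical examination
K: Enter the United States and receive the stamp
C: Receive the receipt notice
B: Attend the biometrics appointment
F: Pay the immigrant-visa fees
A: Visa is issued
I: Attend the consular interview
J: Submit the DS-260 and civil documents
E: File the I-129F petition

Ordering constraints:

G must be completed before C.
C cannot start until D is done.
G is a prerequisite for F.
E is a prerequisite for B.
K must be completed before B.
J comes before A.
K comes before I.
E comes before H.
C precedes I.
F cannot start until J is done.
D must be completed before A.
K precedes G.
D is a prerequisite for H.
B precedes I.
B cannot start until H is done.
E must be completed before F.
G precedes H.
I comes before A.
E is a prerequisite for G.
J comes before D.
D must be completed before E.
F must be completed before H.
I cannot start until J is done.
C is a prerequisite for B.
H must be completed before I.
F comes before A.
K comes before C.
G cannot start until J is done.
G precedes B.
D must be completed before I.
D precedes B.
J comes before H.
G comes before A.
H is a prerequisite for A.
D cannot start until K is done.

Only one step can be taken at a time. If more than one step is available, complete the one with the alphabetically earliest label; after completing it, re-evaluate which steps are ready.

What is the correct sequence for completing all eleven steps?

Nothing is required for J and K. J has the earlier label → J first.
K is the only step now ready → K.
D needed J and K, now all done → D.
E is the only step now ready → E.
G is the only step now ready → G.
Now C and F have their prerequisites met. C has the earlier label, so C next.
That leaves F as the only ready step → F.
H is the only step now ready → H.
B is the only step now ready → B.
That leaves I as the only ready step → I.
Next only A has its prerequisites met → A.

J, K, D, E, G, C, F, H, B, I, A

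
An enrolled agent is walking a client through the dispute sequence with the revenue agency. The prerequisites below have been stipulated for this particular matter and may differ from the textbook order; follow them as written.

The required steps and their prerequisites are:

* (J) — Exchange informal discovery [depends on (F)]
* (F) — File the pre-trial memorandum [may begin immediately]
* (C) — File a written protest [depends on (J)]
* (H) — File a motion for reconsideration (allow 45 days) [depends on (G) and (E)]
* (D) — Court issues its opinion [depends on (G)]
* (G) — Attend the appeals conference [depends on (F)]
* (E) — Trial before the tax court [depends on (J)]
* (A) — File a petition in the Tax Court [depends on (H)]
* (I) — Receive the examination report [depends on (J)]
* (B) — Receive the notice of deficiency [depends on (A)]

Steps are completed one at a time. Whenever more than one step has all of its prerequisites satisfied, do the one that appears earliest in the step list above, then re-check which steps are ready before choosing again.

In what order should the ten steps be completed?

(F), (J), (C), (G), (D), (E), (H), (A), (I), (B)

(F) is the only step with nothing outstanding, so it goes first.
(J) and (G) are both available; (J) is listed earlier → (J).
Now (C), (G), (E) and (I) have their prerequisites met. (C) is listed earlier, so (C) next.
Now (G), (E) and (I) have their prerequisites met. (G) is listed earlier, so (G) next.
(D) now also ready, so the ready set is {(D), (E), (I)}; (D) is listed earlier → (D).
Ready: (E) and (I). (E) is listed earlier → (E).
(H) now also ready, so the ready set is {(H), (I)}; (H) is listed earlier → (H).
Ready: (A) and (I). (A) is listed earlier → (A).
(I) and (B) are both available; (I) is listed earlier → (I).
(B) is the only step now ready → (B).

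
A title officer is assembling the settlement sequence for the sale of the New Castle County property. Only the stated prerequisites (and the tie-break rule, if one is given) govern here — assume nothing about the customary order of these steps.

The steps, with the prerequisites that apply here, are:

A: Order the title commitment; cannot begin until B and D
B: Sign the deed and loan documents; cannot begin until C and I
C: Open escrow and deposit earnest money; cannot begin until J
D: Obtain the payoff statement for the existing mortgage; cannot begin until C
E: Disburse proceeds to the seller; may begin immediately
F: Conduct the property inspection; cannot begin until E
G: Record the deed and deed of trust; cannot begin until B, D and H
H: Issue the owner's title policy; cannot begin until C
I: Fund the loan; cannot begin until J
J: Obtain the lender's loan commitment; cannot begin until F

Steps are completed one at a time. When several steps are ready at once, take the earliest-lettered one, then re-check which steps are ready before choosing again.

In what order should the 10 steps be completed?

Only E has no prerequisites, so it is first.
F needed E, now all done → F.
J needed F, now all done → J.
C and I are both available; C has the earlier label → C.
D and H now also ready, so the ready set is {D, H, I}; D has the earlier label → D.
Ready: H and I. H has the earlier label → H.
Next only I has its prerequisites met → I.
That leaves B as the only ready step → B.
A and G are both available; A has the earlier label → A.
G needed B, D and H, now all done → G.

E F J C D H I B A G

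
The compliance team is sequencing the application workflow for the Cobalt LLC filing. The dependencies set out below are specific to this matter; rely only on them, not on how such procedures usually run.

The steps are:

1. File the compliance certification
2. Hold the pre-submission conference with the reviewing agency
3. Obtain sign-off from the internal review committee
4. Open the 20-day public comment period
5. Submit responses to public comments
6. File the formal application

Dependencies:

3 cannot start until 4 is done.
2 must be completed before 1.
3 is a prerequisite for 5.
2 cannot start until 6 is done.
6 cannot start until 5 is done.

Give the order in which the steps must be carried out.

4 → 3 → 5 → 6 → 2 → 1

4 has no prerequisites → 4 first.
That leaves 3 as the only ready step → 3.
5 needed 3, now all done → 5.
6 needed 5, now all done → 6.
Next only 2 has its prerequisites met → 2.
1 needed 2, now all done → 1.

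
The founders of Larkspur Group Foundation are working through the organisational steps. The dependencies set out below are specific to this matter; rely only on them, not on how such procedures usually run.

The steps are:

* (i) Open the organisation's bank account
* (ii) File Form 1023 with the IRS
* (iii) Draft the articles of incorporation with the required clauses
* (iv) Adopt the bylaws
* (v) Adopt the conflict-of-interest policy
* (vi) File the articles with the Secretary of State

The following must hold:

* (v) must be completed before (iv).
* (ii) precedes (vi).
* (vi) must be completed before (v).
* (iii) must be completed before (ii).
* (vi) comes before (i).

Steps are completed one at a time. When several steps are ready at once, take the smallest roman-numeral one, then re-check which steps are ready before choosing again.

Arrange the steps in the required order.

(iii) has no prerequisites → (iii) first.
(ii) needed (iii), now all done → (ii).
(vi) needed (ii), now all done → (vi).
(i) and (v) are both available; (i) has the earlier label → (i).
That leaves (v) as the only ready step → (v).
(iv) needed (v), now all done → (iv).

(iii), (ii), (vi), (i), (v), (iv)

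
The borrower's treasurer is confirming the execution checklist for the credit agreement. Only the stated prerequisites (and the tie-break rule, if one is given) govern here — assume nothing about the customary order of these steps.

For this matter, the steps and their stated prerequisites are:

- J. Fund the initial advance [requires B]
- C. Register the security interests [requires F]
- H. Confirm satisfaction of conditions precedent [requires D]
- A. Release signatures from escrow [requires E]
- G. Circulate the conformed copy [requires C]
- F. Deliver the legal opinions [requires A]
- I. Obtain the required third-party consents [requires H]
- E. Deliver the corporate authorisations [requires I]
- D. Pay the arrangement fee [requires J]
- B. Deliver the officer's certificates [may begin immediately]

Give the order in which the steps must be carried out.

Only B has no prerequisites, so it is first.
J is the only step now ready → J.
That leaves D as the only ready step → D.
H needed D, now all done → H.
I needed H, now all done → I.
E needed I, now all done → E.
Next only A has its prerequisites met → A.
Next only F has its prerequisites met → F.
C needed F, now all done → C.
G needed C, now all done → G.

B, J, D, H, I, E, A, F, C, G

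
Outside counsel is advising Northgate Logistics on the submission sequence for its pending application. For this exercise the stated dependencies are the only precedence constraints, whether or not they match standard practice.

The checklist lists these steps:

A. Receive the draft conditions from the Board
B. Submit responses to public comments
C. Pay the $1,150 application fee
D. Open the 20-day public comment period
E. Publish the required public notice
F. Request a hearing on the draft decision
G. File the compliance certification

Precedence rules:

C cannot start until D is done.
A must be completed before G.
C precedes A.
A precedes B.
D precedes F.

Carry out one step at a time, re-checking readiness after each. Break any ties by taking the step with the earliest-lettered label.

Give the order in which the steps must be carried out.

Nothing is required for D and E. D has the earlier label → D first.
C, E and F are all available; C has the earlier label → C.
A now also ready, so the ready set is {A, E, F}; A has the earlier label → A.
Ready: B, E, F and G. B has the earlier label → B.
Now E, F and G have their prerequisites met. E has the earlier label, so E next.
Now F and G have their prerequisites met. F has the earlier label, so F next.
G needed A, now all done → G.

D, C, A, B, E, F, G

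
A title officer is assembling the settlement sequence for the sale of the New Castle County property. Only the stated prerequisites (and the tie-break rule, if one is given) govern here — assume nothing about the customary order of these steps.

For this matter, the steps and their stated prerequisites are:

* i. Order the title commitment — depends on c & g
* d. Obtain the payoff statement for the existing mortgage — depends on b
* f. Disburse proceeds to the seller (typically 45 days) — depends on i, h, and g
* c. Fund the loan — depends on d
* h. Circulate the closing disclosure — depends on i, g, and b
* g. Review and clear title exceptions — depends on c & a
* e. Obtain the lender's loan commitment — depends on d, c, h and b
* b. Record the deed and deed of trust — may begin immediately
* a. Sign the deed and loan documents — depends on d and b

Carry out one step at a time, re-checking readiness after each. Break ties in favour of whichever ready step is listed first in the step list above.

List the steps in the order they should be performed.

Only b has no prerequisites, so it is first.
d needed b, now all done → d.
c and a are both available; c is listed earlier → c.
Next only a has its prerequisites met → a.
Next only g has its prerequisites met → g.
That leaves i as the only ready step → i.
h needed i, g and b, now all done → h.
Now f and e have their prerequisites met. f is listed earlier, so f next.
e is the only step now ready → e.

b, d, c, a, g, i, h, f, e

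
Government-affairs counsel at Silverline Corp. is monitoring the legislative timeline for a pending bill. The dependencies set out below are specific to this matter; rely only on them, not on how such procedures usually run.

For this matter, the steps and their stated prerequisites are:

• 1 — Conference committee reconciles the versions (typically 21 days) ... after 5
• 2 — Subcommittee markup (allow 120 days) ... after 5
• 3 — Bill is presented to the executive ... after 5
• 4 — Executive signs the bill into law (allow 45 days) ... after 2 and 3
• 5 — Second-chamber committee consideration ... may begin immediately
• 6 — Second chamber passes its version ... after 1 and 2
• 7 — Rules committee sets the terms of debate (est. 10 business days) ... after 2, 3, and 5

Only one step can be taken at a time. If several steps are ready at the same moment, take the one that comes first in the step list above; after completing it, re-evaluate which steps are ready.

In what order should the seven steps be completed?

5 is the only step with nothing outstanding, so it goes first.
1, 2 and 3 are all available; 1 is listed earlier → 1.
Now 2 and 3 have their prerequisites met. 2 is listed earlier, so 2 next.
3 and 6 are both available; 3 is listed earlier → 3.
4 and 7 now also ready, so the ready set is {4, 6, 7}; 4 is listed earlier → 4.
Ready: 6 and 7. 6 is listed earlier → 6.
7 needed 2, 3 and 5, now all done → 7.

5 1 2 3 4 6 7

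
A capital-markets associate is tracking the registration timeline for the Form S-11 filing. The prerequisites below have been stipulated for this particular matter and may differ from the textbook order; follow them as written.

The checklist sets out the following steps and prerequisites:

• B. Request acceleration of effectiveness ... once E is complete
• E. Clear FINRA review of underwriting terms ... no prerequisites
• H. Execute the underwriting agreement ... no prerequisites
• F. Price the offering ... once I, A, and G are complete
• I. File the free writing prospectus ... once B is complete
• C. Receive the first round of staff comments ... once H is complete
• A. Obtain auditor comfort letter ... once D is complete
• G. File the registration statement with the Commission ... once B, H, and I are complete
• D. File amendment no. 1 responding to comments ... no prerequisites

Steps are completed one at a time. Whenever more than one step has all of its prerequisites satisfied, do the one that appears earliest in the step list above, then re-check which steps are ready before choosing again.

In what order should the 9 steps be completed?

E → B → H → I → C → G → D → A → F

Nothing is required for E, H and D. E is listed earlier → E first.
B now also ready, so the ready set is {B, H, D}; B is listed earlier → B.
Now H, I and D have their prerequisites met. H is listed earlier, so H next.
Now I, C and D have their prerequisites met. I is listed earlier, so I next.
C, G and D are all available; C is listed earlier → C.
Now G and D have their prerequisites met. G is listed earlier, so G next.
D is the only step now ready → D.
That leaves A as the only ready step → A.
That leaves F as the only ready step → F.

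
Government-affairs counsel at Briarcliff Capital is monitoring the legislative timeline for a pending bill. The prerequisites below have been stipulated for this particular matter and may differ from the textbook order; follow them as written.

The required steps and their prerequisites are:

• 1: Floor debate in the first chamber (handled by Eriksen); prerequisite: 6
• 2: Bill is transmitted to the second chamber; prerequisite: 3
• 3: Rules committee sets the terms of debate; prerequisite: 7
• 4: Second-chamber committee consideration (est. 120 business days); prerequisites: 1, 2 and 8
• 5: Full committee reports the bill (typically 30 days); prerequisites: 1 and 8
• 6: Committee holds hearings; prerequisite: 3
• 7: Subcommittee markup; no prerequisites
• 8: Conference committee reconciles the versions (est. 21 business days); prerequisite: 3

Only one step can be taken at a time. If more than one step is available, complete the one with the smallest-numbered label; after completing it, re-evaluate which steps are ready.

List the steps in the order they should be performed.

7 is the only step with nothing outstanding, so it goes first.
3 needed 7, now all done → 3.
Ready: 2, 6 and 8. 2 has the earlier label → 2.
6 and 8 are both available; 6 has the earlier label → 6.
1 now also ready, so the ready set is {1, 8}; 1 has the earlier label → 1.
8 needed 3, now all done → 8.
Ready: 4 and 5. 4 has the earlier label → 4.
5 needed 1 and 8, now all done → 5.

7, 3, 2, 6, 1, 8, 4, 5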